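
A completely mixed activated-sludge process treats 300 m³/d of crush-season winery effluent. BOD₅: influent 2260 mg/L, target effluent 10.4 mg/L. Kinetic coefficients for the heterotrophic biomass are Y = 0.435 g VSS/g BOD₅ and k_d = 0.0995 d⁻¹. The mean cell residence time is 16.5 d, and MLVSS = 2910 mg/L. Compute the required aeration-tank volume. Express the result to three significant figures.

Rearranging the biomass balance for a CMAS with decay, V = Y·Q·ΔS·θ_c / [X·(1+k_d θ_c)] = 0.435 × 300 × (2260 − 10.4) × 16.5 / [2910 × (1 + 0.0995 × 16.5)] = 4.84×10^6 / 7687 = 630.1 m³.

V ≈ 630 m³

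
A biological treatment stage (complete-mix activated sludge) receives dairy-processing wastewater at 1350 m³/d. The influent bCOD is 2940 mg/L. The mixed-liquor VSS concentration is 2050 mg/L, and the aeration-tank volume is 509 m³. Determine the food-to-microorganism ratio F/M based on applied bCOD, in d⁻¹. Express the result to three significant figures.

Food-to-microorganism ratio F/M = Q S₀ / (V X) = 1350 × 2940 / (509.0 × 2050) = 3.804 d⁻¹.

F/M ≈ 3.80 d⁻¹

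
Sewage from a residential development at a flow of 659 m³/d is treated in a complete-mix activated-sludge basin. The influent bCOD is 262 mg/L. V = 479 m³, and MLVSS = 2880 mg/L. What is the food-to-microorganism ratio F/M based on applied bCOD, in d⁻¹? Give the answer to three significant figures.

F/M = Q·S₀ / (V·X) = 659 × 262 / (479.0 × 2880) = 0.1252 g bCOD·(g VSS·d)⁻¹.

F/M ≈ 0.125 d⁻¹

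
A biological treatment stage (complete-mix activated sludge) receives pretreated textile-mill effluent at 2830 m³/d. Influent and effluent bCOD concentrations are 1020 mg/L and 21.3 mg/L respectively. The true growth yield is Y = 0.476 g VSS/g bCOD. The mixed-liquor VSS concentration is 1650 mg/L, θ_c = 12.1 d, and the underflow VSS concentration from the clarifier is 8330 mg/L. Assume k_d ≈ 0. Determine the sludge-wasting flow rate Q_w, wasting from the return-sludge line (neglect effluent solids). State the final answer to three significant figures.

Biomass mass balance (decay neglected): V·X = Y·Q·(S₀ − S)·θ_c, so V = 0.476 × 2830 × (1020 − 21.3) × 12.1 / 1650 = 9866 m³.
Q_w = (V·X)/(θ_c X_r) = 9866 × 1650 / (12.1 × 8330) = 161.5 m³/d.

Q_w ≈ 162 m³/d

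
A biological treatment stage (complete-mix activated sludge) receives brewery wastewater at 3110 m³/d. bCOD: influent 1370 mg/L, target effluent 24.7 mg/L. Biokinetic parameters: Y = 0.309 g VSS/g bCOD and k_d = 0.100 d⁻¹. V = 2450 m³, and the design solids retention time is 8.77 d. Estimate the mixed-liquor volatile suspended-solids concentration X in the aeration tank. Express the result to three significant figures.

X = Y·Q·ΔS·θ_c / [V·(1 + k_d θ_c)] = 0.309 × 3110 × (1370 − 24.7) × 8.77 / [2450 × (1 + 0.100 × 8.77)] = 2466 mg/L.

X ≈ 2470 mg/L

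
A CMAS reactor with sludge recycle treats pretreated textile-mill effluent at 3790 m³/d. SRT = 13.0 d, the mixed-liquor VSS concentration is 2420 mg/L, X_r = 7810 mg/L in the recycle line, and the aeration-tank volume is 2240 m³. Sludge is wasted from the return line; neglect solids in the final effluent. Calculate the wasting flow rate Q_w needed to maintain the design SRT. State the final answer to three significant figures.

Q_w ≈ 53.4 m³/d

θ_c = V·X/(Q_w·X_r) when wasting from the recycle, so Q_w = V·X/(θ_c·X_r) = 2240 × 2420 / (13.0 × 7810) = 53.39 m³/d.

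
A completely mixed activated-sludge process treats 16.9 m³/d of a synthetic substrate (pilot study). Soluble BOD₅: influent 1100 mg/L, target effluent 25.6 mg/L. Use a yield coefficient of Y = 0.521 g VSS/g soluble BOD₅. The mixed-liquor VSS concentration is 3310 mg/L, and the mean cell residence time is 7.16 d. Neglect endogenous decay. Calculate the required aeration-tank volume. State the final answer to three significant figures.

V ≈ 20.5 m³

V·X = Y·Q·ΔS·θ_c gives V = 0.521 × 16.9 × (1100 − 25.6) × 7.16 / 3310 = 20.46 m³.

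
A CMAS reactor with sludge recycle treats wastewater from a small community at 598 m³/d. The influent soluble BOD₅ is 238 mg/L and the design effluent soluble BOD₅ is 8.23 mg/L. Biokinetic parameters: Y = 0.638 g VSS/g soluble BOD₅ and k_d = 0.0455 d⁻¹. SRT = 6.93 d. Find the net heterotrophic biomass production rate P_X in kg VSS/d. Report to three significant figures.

Y_obs = Y / (1 + k_d θ_c) = 0.638 / (1 + 0.0455 × 6.93) = 0.638 / 1.315 = 0.4851.
Q·(S₀ − S) = 598 × (238 − 8.23) × 10⁻³ = 137.4 kg/d removed.
Biomass produced: P_X = Y_obs·Q·ΔS = 0.4851 × 137.4 ≈ 66.65 kg VSS/d.

P_X ≈ 66.6 kg VSS/d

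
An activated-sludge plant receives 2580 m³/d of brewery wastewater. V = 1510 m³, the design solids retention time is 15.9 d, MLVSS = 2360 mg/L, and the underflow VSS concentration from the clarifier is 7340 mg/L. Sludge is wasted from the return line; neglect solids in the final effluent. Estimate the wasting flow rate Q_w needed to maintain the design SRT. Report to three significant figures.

Q_w ≈ 30.5 m³/d

θ_c = V·X/(Q_w·X_r) when wasting from the recycle, so Q_w = V·X/(θ_c·X_r) = 1510 × 2360 / (15.9 × 7340) = 30.53 m³/d.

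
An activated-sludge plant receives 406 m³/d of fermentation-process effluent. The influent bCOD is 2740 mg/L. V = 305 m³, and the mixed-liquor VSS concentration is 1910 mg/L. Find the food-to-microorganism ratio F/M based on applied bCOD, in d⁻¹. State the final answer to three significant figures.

F/M = Q·S₀ / (V·X) = 406 × 2740 / (305.0 × 1910) = 1.910 g bCOD·(g VSS·d)⁻¹.

F/M ≈ 1.91 d⁻¹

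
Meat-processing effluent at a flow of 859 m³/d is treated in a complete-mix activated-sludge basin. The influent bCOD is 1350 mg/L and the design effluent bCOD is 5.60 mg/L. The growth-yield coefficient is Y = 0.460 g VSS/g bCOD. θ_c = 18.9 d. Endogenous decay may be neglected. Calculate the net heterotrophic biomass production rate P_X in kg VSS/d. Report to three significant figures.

With endogenous decay neglected, the observed yield equals the true yield: Y_obs = Y = 0.460 g VSS/g bCOD.
Mass of bCOD removed per day: Q(S₀ − S) = 859 × 1344 g/m³ = 1155 kg/d.
Biomass produced: P_X = Y_obs·Q·ΔS = 0.4600 × 1155 ≈ 531.2 kg VSS/d.

P_X ≈ 531 kg VSS/d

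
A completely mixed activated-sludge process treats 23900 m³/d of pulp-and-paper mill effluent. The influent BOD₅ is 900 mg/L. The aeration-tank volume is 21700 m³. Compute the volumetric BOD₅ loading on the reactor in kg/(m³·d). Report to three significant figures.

L_v ≈ 0.991 kg BOD₅/(m³·d)

L_v = Q S₀ / V = 23900 × 900 × 10⁻³ / 21700 = 0.9912 kg/(m³·d).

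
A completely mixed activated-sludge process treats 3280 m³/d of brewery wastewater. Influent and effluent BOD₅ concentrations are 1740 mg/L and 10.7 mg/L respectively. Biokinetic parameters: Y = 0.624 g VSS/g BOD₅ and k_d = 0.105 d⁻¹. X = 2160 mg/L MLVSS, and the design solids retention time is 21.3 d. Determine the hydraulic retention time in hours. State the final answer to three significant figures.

Rearranging the biomass balance for a CMAS with decay, V = Y·Q·ΔS·θ_c / [X·(1+k_d θ_c)] = 0.624 × 3280 × (1740 − 10.7) × 21.3 / [2160 × (1 + 0.105 × 21.3)] = 7.54×10^7 / 6991 = 10784 m³.
Hydraulic retention time τ = V/Q = 10784 / 3280 = 3.288 d = 78.91 h.

τ ≈ 78.9 h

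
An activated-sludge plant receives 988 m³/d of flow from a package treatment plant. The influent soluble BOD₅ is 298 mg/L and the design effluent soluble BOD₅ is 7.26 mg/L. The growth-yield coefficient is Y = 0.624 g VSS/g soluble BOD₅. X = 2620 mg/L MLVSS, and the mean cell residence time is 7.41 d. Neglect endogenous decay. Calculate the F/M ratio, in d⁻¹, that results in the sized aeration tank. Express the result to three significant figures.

F/M ≈ 0.222 d⁻¹

V·X = Y·Q·ΔS·θ_c gives V = 0.624 × 988 × (298 − 7.26) × 7.41 / 2620 = 506.9 m³.
Food-to-microorganism ratio F/M = Q S₀ / (V X) = 988 × 298 / (506.9 × 2620) = 0.2217 d⁻¹.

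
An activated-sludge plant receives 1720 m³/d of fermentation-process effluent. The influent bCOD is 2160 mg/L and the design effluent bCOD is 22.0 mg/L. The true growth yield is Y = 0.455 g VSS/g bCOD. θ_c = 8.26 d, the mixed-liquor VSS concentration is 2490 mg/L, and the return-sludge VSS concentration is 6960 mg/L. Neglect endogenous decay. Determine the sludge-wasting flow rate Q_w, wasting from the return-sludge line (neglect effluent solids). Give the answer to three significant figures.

Q_w ≈ 240 m³/d

Biomass mass balance (decay neglected): V·X = Y·Q·(S₀ − S)·θ_c, so V = 0.455 × 1720 × (2160 − 22.0) × 8.26 / 2490 = 5550 m³.
Wasting from the return line (neglecting effluent solids): Q_w = V·X / (θ_c·X_r) = 5550 × 2490 / (8.26 × 6960) = 240.4 m³/d.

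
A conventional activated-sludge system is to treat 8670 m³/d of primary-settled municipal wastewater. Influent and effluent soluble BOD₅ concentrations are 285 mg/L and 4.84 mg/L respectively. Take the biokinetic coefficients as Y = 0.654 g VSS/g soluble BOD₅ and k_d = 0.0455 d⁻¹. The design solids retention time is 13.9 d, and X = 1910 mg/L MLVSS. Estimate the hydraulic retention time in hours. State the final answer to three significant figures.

τ ≈ 19.6 h

From the SRT design equation V = Y Q (S₀−S) θ_c / [X (1 + k_d θ_c)] = 0.654 × 8670 × (285 − 4.84) × 13.9 / [1910 × (1 + 0.0455 × 13.9)] = 2.21×10^7 / 3118 = 7082 m³.
HRT = V/Q = 7082 m³ / 8670 m³·d⁻¹ = 0.8168 d × 24 = 19.60 h.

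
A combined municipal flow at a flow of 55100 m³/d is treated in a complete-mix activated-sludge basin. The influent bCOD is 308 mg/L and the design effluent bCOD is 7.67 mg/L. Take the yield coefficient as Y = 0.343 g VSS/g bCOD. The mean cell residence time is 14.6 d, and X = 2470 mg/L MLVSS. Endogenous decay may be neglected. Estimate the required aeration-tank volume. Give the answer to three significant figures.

V ≈ 33600 m³

V·X = Y·Q·ΔS·θ_c gives V = 0.343 × 55100 × (308 − 7.67) × 14.6 / 2470 = 33551 m³.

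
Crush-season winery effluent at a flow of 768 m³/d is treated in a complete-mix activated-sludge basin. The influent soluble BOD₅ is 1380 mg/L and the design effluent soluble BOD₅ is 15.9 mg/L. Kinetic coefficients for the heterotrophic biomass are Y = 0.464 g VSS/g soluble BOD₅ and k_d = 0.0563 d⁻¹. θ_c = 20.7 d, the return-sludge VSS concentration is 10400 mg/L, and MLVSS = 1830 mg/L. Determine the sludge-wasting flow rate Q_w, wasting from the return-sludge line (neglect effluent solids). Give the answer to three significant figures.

Q_w ≈ 21.6 m³/d

Rearranging the biomass balance for a CMAS with decay, V = Y·Q·ΔS·θ_c / [X·(1+k_d θ_c)] = 0.464 × 768 × (1380 − 15.9) × 20.7 / [1830 × (1 + 0.0563 × 20.7)] = 1.01×10^7 / 3963 = 2539 m³.
θ_c = V·X/(Q_w·X_r) when wasting from the recycle, so Q_w = V·X/(θ_c·X_r) = 2539 × 1830 / (20.7 × 10400) = 21.58 m³/d.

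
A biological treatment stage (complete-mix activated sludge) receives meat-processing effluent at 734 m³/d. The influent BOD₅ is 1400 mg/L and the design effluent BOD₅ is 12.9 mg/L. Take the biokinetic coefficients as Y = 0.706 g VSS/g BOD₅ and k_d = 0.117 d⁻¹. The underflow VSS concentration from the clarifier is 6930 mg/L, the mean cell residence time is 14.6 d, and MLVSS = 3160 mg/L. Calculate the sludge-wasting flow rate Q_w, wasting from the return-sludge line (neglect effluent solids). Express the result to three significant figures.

Q_w ≈ 38.3 m³/d

Steady-state biomass mass balance: V·X·(1 + k_d·θ_c) = Y·Q·(S₀ − S)·θ_c, so V = 0.706 × 734 × (1400 − 12.9) × 14.6 / [3160 × (1 + 0.117 × 14.6)] = 1.05×10^7 / 8558 = 1226 m³.
θ_c = V·X/(Q_w·X_r) when wasting from the recycle, so Q_w = V·X/(θ_c·X_r) = 1226 × 3160 / (14.6 × 6930) = 38.30 m³/d.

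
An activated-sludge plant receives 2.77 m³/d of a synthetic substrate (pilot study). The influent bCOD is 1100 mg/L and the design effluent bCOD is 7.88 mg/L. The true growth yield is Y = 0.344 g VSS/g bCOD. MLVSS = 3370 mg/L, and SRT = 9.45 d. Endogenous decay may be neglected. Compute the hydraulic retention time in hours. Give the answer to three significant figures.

τ ≈ 25.3 h

V·X = Y·Q·ΔS·θ_c gives V = 0.344 × 2.77 × (1100 − 7.88) × 9.45 / 3370 = 2.918 m³.
τ = V/Q = 2.918/2.77 = 1.053 d, or 25.28 h.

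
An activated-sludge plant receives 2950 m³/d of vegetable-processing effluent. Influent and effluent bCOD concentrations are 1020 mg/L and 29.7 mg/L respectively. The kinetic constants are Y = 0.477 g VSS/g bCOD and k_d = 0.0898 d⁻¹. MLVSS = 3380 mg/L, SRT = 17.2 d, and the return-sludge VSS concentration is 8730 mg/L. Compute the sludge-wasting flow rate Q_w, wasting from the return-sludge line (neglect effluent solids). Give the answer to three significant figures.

Rearranging the biomass balance for a CMAS with decay, V = Y·Q·ΔS·θ_c / [X·(1+k_d θ_c)] = 0.477 × 2950 × (1020 − 29.7) × 17.2 / [3380 × (1 + 0.0898 × 17.2)] = 2.4×10^7 / 8601 = 2787 m³.
θ_c = V·X/(Q_w·X_r) when wasting from the recycle, so Q_w = V·X/(θ_c·X_r) = 2787 × 3380 / (17.2 × 8730) = 62.73 m³/d.

Q_w ≈ 62.7 m³/d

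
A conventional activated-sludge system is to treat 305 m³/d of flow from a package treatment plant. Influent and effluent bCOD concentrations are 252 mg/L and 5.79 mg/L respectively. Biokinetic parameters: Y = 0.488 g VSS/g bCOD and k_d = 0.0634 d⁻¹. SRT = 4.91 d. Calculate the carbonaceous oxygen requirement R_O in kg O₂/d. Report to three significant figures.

The observed yield is Y_obs = Y/(1 + k_d·θ_c) = 0.488 / (1 + 0.0634 × 4.91) = 0.488 / 1.311 = 0.3722 g VSS per g bCOD removed.
ΔS = 252 − 5.79 = 246.2 mg/L, so the substrate removal rate is 305 × 246.2/1000 = 75.09 kg bCOD/d.
P_X = Y_obs·Q·(S₀ − S) = 0.3722 × 75.09 = 27.95 kg VSS/d.
Carbonaceous O₂ demand = substrate oxidised − cell-mass equivalent = 75.09 − 1.42 × 27.95 = 35.41 kg O₂/d.

R_O ≈ 35.4 kg O₂/d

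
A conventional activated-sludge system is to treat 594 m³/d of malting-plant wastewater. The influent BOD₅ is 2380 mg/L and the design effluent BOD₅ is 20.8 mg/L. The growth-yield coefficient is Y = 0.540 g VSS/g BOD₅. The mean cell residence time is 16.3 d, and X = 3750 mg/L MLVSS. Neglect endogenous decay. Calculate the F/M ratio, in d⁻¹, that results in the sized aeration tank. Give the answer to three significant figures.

Biomass mass balance (decay neglected): V·X = Y·Q·(S₀ − S)·θ_c, so V = 0.540 × 594 × (2380 − 20.8) × 16.3 / 3750 = 3289 m³.
F/M = Q·S₀ / (V·X) = 594 × 2380 / (3289 × 3750) = 0.1146 g BOD₅·(g VSS·d)⁻¹.

F/M ≈ 0.115 d⁻¹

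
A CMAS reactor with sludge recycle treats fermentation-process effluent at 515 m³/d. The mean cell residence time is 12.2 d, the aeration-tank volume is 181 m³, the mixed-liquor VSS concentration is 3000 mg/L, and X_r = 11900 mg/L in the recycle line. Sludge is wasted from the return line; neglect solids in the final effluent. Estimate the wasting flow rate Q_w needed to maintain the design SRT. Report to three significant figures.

θ_c = V·X/(Q_w·X_r) when wasting from the recycle, so Q_w = V·X/(θ_c·X_r) = 181.0 × 3000 / (12.2 × 11900) = 3.740 m³/d.

Q_w ≈ 3.74 m³/d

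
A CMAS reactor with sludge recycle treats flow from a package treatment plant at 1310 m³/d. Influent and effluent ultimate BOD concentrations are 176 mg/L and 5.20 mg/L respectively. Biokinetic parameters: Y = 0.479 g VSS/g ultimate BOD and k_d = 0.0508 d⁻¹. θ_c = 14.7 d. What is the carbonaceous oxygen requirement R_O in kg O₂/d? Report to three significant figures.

R_O ≈ 137 kg O₂/d

Observed yield with endogenous decay: Y_obs = Y / (1 + k_d·θ_c) = 0.479 / (1 + 0.0508 × 14.7) = 0.479 / 1.747 = 0.2742 g VSS/g ultimate BOD.
Substrate removed = Q·(S₀ − S) = 1310 m³/d × (176 − 5.20) g/m³ = 2.24×10^5 g/d = 223.7 kg/d.
P_X = Y_obs·Q·(S₀ − S) = 0.2742 × 223.7 = 61.36 kg VSS/d.
R_O = Q·(S₀ − S) − 1.42·P_X = 223.7 − 1.42 × 61.36 = 136.6 kg O₂/d.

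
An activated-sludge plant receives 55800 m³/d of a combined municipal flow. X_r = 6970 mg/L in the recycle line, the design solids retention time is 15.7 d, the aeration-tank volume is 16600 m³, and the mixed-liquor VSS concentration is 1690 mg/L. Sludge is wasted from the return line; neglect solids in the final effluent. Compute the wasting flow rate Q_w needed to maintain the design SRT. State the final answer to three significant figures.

Wasting from the return line (neglecting effluent solids): Q_w = V·X / (θ_c·X_r) = 16600 × 1690 / (15.7 × 6970) = 256.4 m³/d.

Q_w ≈ 256 m³/d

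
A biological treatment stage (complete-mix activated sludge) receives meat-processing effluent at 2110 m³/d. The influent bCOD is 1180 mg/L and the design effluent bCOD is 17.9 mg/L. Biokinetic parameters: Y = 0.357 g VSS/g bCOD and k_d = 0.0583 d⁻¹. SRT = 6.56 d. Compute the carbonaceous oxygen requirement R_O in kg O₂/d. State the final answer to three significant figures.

Y_obs = Y / (1 + k_d θ_c) = 0.357 / (1 + 0.0583 × 6.56) = 0.357 / 1.382 = 0.2582.
ΔS = 1180 − 17.9 = 1162 mg/L, so the substrate removal rate is 2110 × 1162/1000 = 2452 kg bCOD/d.
Net sludge production P_X = 0.2582 × 2452 = 633.2 kg VSS/d.
R_O = Q·(S₀ − S) − 1.42·P_X = 2452 − 1.42 × 633.2 = 1553 kg O₂/d.

R_O ≈ 1550 kg O₂/d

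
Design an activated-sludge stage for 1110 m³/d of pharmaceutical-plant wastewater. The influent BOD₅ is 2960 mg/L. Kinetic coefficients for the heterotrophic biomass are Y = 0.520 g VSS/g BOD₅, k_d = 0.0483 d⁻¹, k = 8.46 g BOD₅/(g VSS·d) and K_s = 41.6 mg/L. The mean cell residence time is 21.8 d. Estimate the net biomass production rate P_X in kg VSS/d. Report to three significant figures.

P_X ≈ 832 kg VSS/d

From the Monod/SRT balance for a CMAS, S = K_s·(1+k_d θ_c)/[θ_c·(Y k − k_d) − 1] = 41.6 × (1 + 0.0483 × 21.8) / [21.8 × (0.520 × 8.46 − 0.0483) − 1] = 85.40 / 93.85 = 0.9100 mg/L.
Correct the yield for decay: Y_obs = Y/(1 + k_d θ_c) = 0.520 / (1 + 0.0483 × 21.8) = 0.520 / 2.053 = 0.2533.
Q·(S₀ − S) = 1110 × (2960 − 0.910) × 10⁻³ = 3285 kg/d removed.
So the net sludge growth is P_X = 0.2533 × 3285 = 832.0 kg VSS/d.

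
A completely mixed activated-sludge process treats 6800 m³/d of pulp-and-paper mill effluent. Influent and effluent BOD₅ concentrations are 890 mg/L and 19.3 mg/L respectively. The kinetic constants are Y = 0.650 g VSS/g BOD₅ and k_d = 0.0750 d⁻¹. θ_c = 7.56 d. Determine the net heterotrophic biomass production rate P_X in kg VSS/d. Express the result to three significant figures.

P_X ≈ 2460 kg VSS/d

Y_obs = Y / (1 + k_d θ_c) = 0.650 / (1 + 0.0750 × 7.56) = 0.650 / 1.567 = 0.4148.
Q·(S₀ − S) = 6800 × (890 − 19.3) × 10⁻³ = 5921 kg/d removed.
P_X = Y_obs · Q(S₀ − S) = 0.4148 × 5921 = 2456 kg VSS/d.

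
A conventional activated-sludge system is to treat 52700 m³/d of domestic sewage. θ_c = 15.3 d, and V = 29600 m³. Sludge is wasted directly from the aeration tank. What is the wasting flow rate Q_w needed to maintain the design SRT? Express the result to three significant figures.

Q_w ≈ 1930 m³/d

With mixed-liquor wasting, θ_c = V/Q_w, so Q_w = V/θ_c = 29600/15.3 = 1935 m³/d.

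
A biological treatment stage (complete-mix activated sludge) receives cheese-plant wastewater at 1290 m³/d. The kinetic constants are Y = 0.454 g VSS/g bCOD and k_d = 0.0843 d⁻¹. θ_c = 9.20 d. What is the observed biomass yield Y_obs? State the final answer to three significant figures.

Y_obs ≈ 0.256 g VSS/g bCOD

Y_obs = Y / (1 + k_d θ_c) = 0.454 / (1 + 0.0843 × 9.20) = 0.454 / 1.776 = 0.2557.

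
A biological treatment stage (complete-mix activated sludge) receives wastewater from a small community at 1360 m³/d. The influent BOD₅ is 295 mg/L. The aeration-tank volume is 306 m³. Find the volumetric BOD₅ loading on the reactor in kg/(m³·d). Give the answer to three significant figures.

Applied BOD₅ load per unit volume = Q·S₀/V = (1360 × 295/1000)/306.0 = 1.311 kg BOD₅·m⁻³·d⁻¹.

L_v ≈ 1.31 kg BOD₅/(m³·d)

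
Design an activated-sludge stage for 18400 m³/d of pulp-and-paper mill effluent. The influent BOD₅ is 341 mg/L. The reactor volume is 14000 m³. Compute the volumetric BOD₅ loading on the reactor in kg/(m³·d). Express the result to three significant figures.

L_v ≈ 0.448 kg BOD₅/(m³·d)

L_v = Q S₀ / V = 18400 × 341 × 10⁻³ / 14000 = 0.4482 kg/(m³·d).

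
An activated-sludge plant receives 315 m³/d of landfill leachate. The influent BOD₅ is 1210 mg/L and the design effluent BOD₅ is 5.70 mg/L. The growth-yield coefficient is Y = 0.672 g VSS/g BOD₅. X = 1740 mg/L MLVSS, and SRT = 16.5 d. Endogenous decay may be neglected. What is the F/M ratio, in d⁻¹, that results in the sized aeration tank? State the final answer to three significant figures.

Biomass mass balance (decay neglected): V·X = Y·Q·(S₀ − S)·θ_c, so V = 0.672 × 315 × (1210 − 5.70) × 16.5 / 1740 = 2417 m³.
F/M = Q·S₀ / (V·X) = 315 × 1210 / (2417 × 1740) = 0.09061 g BOD₅·(g VSS·d)⁻¹.

F/M ≈ 0.0906 d⁻¹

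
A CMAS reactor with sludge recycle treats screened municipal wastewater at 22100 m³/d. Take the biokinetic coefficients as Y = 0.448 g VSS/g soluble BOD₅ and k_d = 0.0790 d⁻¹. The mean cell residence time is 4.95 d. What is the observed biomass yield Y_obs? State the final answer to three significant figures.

Y_obs ≈ 0.322 g VSS/g soluble BOD₅

Observed yield with endogenous decay: Y_obs = Y / (1 + k_d·θ_c) = 0.448 / (1 + 0.0790 × 4.95) = 0.448 / 1.391 = 0.3221 g VSS/g soluble BOD₅.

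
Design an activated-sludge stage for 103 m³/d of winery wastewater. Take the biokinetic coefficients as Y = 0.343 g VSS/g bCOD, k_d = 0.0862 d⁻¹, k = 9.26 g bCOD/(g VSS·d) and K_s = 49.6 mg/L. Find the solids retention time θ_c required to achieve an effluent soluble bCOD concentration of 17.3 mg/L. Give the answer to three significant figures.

From 1/θ_c = Y·k·S/(K_s + S) − k_d: Y·k·S/(K_s+S) = 0.343 × 9.26 × 17.3 / (49.6 + 17.3) = 0.8213 d⁻¹.
θ_c = 1/(μ − k_d) = 1/(0.8213 − 0.0862) = 1/0.7351 = 1.360 d.

θ_c ≈ 1.36 d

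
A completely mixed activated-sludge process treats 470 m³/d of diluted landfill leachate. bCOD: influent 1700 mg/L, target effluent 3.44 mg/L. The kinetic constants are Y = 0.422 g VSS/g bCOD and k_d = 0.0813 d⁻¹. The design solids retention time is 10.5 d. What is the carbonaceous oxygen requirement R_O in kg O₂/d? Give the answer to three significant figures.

Y_obs = Y / (1 + k_d θ_c) = 0.422 / (1 + 0.0813 × 10.5) = 0.422 / 1.854 = 0.2277.
Mass of bCOD removed per day: Q(S₀ − S) = 470 × 1697 g/m³ = 797.4 kg/d.
Net sludge production P_X = 0.2277 × 797.4 = 181.5 kg VSS/d.
R_O = Q·ΔS − 1.42 P_X = 797.4 − 257.8 = 539.6 kg O₂/d.

R_O ≈ 540 kg O₂/d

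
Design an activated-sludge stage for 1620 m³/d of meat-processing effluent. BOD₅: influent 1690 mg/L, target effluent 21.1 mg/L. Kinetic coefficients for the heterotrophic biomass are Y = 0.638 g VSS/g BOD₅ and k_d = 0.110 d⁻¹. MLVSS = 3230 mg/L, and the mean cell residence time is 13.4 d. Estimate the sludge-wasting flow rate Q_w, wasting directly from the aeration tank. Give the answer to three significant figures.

Rearranging the biomass balance for a CMAS with decay, V = Y·Q·ΔS·θ_c / [X·(1+k_d θ_c)] = 0.638 × 1620 × (1690 − 21.1) × 13.4 / [3230 × (1 + 0.110 × 13.4)] = 2.31×10^7 / 7991 = 2892 m³.
With mixed-liquor wasting, θ_c = V/Q_w, so Q_w = V/θ_c = 2892/13.4 = 215.9 m³/d.

Q_w ≈ 216 m³/d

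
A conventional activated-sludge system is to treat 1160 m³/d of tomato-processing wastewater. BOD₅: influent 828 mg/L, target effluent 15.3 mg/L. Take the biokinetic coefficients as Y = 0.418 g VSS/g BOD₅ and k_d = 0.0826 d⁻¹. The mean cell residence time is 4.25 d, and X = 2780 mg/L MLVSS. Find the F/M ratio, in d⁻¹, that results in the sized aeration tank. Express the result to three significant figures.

F/M ≈ 0.775 d⁻¹

From the SRT design equation V = Y Q (S₀−S) θ_c / [X (1 + k_d θ_c)] = 0.418 × 1160 × (828 − 15.3) × 4.25 / [2780 × (1 + 0.0826 × 4.25)] = 1.67×10^6 / 3756 = 445.9 m³.
F/M = Q·S₀ / (V·X) = 1160 × 828 / (445.9 × 2780) = 0.7748 g BOD₅·(g VSS·d)⁻¹.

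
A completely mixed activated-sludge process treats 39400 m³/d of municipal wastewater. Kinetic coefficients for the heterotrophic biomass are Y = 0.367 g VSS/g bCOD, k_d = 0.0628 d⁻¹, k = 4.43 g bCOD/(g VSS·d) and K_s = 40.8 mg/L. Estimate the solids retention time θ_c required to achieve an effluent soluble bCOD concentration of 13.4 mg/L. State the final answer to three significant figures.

From 1/θ_c = Y·k·S/(K_s + S) − k_d: Y·k·S/(K_s+S) = 0.367 × 4.43 × 13.4 / (40.8 + 13.4) = 0.4020 d⁻¹.
Then 1/θ_c = μ − k_d = 0.4020 − 0.0628 = 0.3392 d⁻¹, giving θ_c = 2.949 d.

θ_c ≈ 2.95 d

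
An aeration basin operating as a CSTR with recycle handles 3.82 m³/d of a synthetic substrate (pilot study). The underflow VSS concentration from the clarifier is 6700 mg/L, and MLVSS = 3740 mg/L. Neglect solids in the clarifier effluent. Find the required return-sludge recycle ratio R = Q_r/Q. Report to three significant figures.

Solids balance on the clarifier gives (1+R)X = R·X_r, so R = X/(X_r − X) = 3740 / (6700 − 3740) = 1.264.

R ≈ 1.26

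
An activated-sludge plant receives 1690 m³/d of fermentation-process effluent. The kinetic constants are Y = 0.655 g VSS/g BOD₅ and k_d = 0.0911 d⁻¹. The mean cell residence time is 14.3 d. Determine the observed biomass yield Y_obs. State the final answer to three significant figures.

Y_obs ≈ 0.284 g VSS/g BOD₅

Observed yield with endogenous decay: Y_obs = Y / (1 + k_d·θ_c) = 0.655 / (1 + 0.0911 × 14.3) = 0.655 / 2.303 = 0.2844 g VSS/g BOD₅.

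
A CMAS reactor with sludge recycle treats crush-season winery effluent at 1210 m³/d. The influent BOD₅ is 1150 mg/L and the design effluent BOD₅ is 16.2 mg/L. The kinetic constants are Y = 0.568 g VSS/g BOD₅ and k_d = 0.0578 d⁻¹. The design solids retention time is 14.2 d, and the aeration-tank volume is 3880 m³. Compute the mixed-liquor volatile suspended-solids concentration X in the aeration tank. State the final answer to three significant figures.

X ≈ 1570 mg/L

Solving the biomass balance for X: X = Y Q (S₀−S) θ_c / [V (1+k_d θ_c)] = 0.568 × 1210 × (1150 − 16.2) × 14.2 / [3880 × (1 + 0.0578 × 14.2)] = 1566 mg/L.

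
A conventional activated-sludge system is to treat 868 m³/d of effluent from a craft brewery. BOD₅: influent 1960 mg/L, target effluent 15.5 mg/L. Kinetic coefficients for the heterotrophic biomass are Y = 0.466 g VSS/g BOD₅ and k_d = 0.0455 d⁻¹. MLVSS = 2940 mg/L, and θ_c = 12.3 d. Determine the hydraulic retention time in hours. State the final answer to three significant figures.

τ ≈ 58.3 h

Steady-state biomass mass balance: V·X·(1 + k_d·θ_c) = Y·Q·(S₀ − S)·θ_c, so V = 0.466 × 868 × (1960 − 15.5) × 12.3 / [2940 × (1 + 0.0455 × 12.3)] = 9.67×10^6 / 4585 = 2110 m³.
Hydraulic retention time τ = V/Q = 2110 / 868 = 2.431 d = 58.34 h.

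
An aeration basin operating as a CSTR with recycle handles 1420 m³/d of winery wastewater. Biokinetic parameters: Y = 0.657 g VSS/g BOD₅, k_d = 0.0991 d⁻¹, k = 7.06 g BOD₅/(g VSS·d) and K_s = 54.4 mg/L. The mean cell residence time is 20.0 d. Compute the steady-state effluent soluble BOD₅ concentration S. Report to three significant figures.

S ≈ 1.81 mg/L

Effluent substrate depends only on kinetics and SRT: S = K_s(1 + k_d θ_c) / [θ_c(Yk − k_d) − 1] = 54.4 × (1 + 0.0991 × 20.0) / [20.0 × (0.657 × 7.06 − 0.0991) − 1] = 162.2 / 89.79 = 1.807 mg/L.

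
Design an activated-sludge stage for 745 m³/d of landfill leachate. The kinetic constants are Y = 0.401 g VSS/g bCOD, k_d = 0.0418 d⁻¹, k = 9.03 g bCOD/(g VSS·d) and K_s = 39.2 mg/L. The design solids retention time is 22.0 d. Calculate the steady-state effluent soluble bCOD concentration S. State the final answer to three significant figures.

S ≈ 0.968 mg/L

For a completely mixed reactor with recycle the Lawrence–McCarty relation gives S = K_s·(1 + k_d·θ_c) / [θ_c·(Y·k − k_d) − 1] = 39.2 × (1 + 0.0418 × 22.0) / [22.0 × (0.401 × 9.03 − 0.0418) − 1] = 75.25 / 77.74 = 0.9679 mg/L.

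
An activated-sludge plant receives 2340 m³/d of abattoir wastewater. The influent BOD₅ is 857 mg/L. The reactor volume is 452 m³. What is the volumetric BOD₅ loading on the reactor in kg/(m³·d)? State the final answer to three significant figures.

L_v = Q S₀ / V = 2340 × 857 × 10⁻³ / 452.0 = 4.437 kg/(m³·d).

L_v ≈ 4.44 kg BOD₅/(m³·d)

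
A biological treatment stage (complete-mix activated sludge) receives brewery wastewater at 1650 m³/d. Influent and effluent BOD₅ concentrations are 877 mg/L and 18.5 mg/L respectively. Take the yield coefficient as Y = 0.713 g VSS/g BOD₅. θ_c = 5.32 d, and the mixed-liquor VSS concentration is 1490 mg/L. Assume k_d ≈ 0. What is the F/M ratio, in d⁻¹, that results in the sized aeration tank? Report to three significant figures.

With k_d = 0 the design equation reduces to V = Y Q (S₀−S) θ_c / X = 0.713 × 1650 × (877 − 18.5) × 5.32 / 1490 = 3606 m³.
Food-to-microorganism ratio F/M = Q S₀ / (V X) = 1650 × 877 / (3606 × 1490) = 0.2693 d⁻¹.

F/M ≈ 0.269 d⁻¹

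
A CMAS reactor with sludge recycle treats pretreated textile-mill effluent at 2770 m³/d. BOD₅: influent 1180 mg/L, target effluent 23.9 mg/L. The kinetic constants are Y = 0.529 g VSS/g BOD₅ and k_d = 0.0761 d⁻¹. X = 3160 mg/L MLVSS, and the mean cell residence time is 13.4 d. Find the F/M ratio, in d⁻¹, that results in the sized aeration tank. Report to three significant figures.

Steady-state biomass mass balance: V·X·(1 + k_d·θ_c) = Y·Q·(S₀ − S)·θ_c, so V = 0.529 × 2770 × (1180 − 23.9) × 13.4 / [3160 × (1 + 0.0761 × 13.4)] = 2.27×10^7 / 6382 = 3557 m³.
F/M = applied load / biomass = Q·S₀/(V·X) = 2770 × 1180 / (3557 × 3160) = 0.2908 d⁻¹.

F/M ≈ 0.291 d⁻¹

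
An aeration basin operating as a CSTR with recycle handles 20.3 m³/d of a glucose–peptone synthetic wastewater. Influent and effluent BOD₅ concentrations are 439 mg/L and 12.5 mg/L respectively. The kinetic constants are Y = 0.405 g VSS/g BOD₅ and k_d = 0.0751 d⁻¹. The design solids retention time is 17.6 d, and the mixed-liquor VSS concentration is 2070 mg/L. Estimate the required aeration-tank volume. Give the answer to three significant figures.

V ≈ 12.8 m³

From the SRT design equation V = Y Q (S₀−S) θ_c / [X (1 + k_d θ_c)] = 0.405 × 20.3 × (439 − 12.5) × 17.6 / [2070 × (1 + 0.0751 × 17.6)] = 6.17×10^4 / 4806 = 12.84 m³.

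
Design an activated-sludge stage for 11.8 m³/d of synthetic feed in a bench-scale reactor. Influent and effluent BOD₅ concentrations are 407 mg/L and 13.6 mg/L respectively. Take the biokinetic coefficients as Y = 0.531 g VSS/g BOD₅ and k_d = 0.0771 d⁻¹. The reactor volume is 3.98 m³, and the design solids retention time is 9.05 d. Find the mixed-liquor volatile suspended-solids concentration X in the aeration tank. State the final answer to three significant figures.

X = Y·Q·ΔS·θ_c / [V·(1 + k_d θ_c)] = 0.531 × 11.8 × (407 − 13.6) × 9.05 / [3.98 × (1 + 0.0771 × 9.05)] = 3301 mg/L.

X ≈ 3300 mg/L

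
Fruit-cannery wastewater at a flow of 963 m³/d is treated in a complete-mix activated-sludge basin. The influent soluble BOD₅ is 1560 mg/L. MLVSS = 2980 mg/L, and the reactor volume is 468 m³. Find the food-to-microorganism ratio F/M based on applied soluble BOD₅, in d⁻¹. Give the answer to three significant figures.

F/M ≈ 1.08 d⁻¹

F/M = applied load / biomass = Q·S₀/(V·X) = 963 × 1560 / (468.0 × 2980) = 1.077 d⁻¹.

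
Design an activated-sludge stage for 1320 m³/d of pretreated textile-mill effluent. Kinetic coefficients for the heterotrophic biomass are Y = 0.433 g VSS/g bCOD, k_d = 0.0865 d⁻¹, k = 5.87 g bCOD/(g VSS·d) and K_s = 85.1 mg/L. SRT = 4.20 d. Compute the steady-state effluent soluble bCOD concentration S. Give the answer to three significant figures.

S ≈ 12.5 mg/L

For a completely mixed reactor with recycle the Lawrence–McCarty relation gives S = K_s·(1 + k_d·θ_c) / [θ_c·(Y·k − k_d) − 1] = 85.1 × (1 + 0.0865 × 4.20) / [4.20 × (0.433 × 5.87 − 0.0865) − 1] = 116.0 / 9.312 = 12.46 mg/L.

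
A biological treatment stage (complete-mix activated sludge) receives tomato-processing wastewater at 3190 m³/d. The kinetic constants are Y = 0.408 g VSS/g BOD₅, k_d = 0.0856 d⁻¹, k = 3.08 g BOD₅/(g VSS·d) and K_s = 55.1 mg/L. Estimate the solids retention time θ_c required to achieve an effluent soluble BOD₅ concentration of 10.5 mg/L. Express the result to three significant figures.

At the target effluent, Y k S/(K_s+S) = 0.408×3.08×10.5/65.60 = 0.2011 d⁻¹.
θ_c = 1/(μ − k_d) = 1/(0.2011 − 0.0856) = 1/0.1155 = 8.655 d.

θ_c ≈ 8.66 d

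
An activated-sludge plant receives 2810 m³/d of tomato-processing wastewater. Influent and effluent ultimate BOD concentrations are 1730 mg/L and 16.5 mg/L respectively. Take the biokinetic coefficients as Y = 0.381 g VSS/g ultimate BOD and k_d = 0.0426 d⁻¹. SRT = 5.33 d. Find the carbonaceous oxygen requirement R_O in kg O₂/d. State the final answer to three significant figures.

The observed yield is Y_obs = Y/(1 + k_d·θ_c) = 0.381 / (1 + 0.0426 × 5.33) = 0.381 / 1.227 = 0.3105 g VSS per g ultimate BOD removed.
Substrate removed = Q·(S₀ − S) = 2810 m³/d × (1730 − 16.5) g/m³ = 4.81×10^6 g/d = 4815 kg/d.
Biomass synthesised: P_X = Y_obs × 4815 = 1495 kg VSS/d.
R_O = Q·ΔS − 1.42 P_X = 4815 − 2123 = 2692 kg O₂/d.

R_O ≈ 2690 kg O₂/d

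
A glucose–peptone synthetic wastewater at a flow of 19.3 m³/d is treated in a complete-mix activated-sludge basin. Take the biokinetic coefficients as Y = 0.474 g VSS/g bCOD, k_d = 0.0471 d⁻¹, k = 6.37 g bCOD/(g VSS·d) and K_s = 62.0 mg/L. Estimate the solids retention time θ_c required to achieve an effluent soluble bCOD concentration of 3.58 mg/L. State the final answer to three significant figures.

θ_c ≈ 8.49 d

From 1/θ_c = Y·k·S/(K_s + S) − k_d: Y·k·S/(K_s+S) = 0.474 × 6.37 × 3.58 / (62.0 + 3.58) = 0.1648 d⁻¹.
Then 1/θ_c = μ − k_d = 0.1648 − 0.0471 = 0.1177 d⁻¹, giving θ_c = 8.494 d.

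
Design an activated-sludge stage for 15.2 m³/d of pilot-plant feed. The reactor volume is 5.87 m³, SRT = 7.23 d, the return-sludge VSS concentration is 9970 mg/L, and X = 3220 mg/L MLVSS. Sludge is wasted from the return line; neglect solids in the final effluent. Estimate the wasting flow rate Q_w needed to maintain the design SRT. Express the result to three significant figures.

Q_w ≈ 0.262 m³/d

Wasting from the return line (neglecting effluent solids): Q_w = V·X / (θ_c·X_r) = 5.870 × 3220 / (7.23 × 9970) = 0.2622 m³/d.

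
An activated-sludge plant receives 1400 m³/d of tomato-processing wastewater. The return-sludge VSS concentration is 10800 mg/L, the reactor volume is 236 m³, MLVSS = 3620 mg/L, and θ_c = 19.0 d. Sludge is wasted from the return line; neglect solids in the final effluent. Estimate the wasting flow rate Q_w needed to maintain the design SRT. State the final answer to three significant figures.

Q_w ≈ 4.16 m³/d

Wasting from the return line (neglecting effluent solids): Q_w = V·X / (θ_c·X_r) = 236.0 × 3620 / (19.0 × 10800) = 4.163 m³/d.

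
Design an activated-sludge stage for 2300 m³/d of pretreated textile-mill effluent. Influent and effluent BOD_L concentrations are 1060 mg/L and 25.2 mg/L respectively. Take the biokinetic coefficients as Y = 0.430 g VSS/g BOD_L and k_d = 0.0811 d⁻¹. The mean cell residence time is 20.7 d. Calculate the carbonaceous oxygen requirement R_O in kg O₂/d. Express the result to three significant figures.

R_O ≈ 1840 kg O₂/d

Correct the yield for decay: Y_obs = Y/(1 + k_d θ_c) = 0.430 / (1 + 0.0811 × 20.7) = 0.430 / 2.679 = 0.1605.
Substrate removed = Q·(S₀ − S) = 2300 m³/d × (1060 − 25.2) g/m³ = 2.38×10^6 g/d = 2380 kg/d.
P_X = Y_obs·Q·(S₀ − S) = 0.1605 × 2380 = 382.0 kg VSS/d.
R_O = Q·(S₀ − S) − 1.42·P_X = 2380 − 1.42 × 382.0 = 1838 kg O₂/d.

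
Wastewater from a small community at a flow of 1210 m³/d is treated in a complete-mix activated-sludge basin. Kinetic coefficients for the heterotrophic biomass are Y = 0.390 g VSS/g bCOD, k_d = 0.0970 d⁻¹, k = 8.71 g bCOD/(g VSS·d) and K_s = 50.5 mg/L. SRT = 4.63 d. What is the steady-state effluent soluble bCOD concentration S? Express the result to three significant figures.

S ≈ 5.13 mg/L

From the Monod/SRT balance for a CMAS, S = K_s·(1+k_d θ_c)/[θ_c·(Y k − k_d) − 1] = 50.5 × (1 + 0.0970 × 4.63) / [4.63 × (0.390 × 8.71 − 0.0970) − 1] = 73.18 / 14.28 = 5.125 mg/L.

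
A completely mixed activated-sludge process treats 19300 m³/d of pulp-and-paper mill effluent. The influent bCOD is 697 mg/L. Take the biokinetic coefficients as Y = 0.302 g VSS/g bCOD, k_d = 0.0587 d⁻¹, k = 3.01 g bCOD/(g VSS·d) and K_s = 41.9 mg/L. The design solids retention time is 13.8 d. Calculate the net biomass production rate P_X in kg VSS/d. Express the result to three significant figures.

From the Monod/SRT balance for a CMAS, S = K_s·(1+k_d θ_c)/[θ_c·(Y k − k_d) − 1] = 41.9 × (1 + 0.0587 × 13.8) / [13.8 × (0.302 × 3.01 − 0.0587) − 1] = 75.84 / 10.73 = 7.065 mg/L.
The observed yield is Y_obs = Y/(1 + k_d·θ_c) = 0.302 / (1 + 0.0587 × 13.8) = 0.302 / 1.810 = 0.1668 g VSS per g bCOD removed.
Mass of bCOD removed per day: Q(S₀ − S) = 19300 × 689.9 g/m³ = 13316 kg/d.
So the net sludge growth is P_X = 0.1668 × 13316 = 2222 kg VSS/d.

P_X ≈ 2220 kg VSS/d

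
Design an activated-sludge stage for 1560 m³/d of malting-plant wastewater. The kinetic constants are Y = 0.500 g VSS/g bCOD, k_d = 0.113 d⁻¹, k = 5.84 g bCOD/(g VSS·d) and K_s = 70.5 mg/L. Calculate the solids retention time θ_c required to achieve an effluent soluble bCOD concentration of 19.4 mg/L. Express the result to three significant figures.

θ_c ≈ 1.93 d

Specific growth rate at S = 19.4 mg/L: μ = YkS/(K_s+S) = 0.500·5.84·19.4/(70.5+19.4) = 0.6301 d⁻¹.
Then 1/θ_c = μ − k_d = 0.6301 − 0.113 = 0.5171 d⁻¹, giving θ_c = 1.934 d.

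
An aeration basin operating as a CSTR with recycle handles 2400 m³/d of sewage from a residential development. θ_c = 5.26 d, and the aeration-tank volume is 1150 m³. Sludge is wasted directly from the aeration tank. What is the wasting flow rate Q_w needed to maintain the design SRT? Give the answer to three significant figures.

Q_w ≈ 219 m³/d

Wasting from the aeration tank: Q_w = V / θ_c = 1150 / 5.26 = 218.6 m³/d.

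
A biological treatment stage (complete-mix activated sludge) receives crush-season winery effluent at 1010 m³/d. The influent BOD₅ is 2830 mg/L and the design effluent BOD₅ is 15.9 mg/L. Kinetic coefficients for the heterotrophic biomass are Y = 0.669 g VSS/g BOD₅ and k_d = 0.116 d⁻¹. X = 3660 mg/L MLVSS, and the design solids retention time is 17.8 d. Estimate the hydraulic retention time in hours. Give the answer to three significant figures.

τ ≈ 71.7 h

Steady-state biomass mass balance: V·X·(1 + k_d·θ_c) = Y·Q·(S₀ − S)·θ_c, so V = 0.669 × 1010 × (2830 − 15.9) × 17.8 / [3660 × (1 + 0.116 × 17.8)] = 3.38×10^7 / 11217 = 3017 m³.
τ = V/Q = 3017/1010 = 2.987 d, or 71.70 h.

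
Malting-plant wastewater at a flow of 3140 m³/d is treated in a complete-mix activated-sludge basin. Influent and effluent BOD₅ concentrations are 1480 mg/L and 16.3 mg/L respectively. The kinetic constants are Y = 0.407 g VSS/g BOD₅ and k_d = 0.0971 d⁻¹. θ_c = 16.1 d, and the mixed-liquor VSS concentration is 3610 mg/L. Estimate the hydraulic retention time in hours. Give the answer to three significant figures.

τ ≈ 24.9 h

Steady-state biomass mass balance: V·X·(1 + k_d·θ_c) = Y·Q·(S₀ − S)·θ_c, so V = 0.407 × 3140 × (1480 − 16.3) × 16.1 / [3610 × (1 + 0.0971 × 16.1)] = 3.01×10^7 / 9254 = 3255 m³.
Hydraulic retention time τ = V/Q = 3255 / 3140 = 1.036 d = 24.88 h.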